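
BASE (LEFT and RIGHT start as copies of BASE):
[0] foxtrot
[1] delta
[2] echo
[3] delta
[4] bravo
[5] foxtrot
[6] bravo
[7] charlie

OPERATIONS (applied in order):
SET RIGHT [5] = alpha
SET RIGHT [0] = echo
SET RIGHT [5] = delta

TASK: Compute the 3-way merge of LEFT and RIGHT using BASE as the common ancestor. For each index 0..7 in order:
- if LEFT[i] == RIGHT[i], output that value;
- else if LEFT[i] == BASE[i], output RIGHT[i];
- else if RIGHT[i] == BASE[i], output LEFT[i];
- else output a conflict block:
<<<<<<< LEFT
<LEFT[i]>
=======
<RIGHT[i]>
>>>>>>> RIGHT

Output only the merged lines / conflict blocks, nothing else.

Answer: echo
delta
echo
delta
bravo
delta
bravo
charlie

Derivation:
Final LEFT:  [foxtrot, delta, echo, delta, bravo, foxtrot, bravo, charlie]
Final RIGHT: [echo, delta, echo, delta, bravo, delta, bravo, charlie]
i=0: L=foxtrot=BASE, R=echo -> take RIGHT -> echo
i=1: L=delta R=delta -> agree -> delta
i=2: L=echo R=echo -> agree -> echo
i=3: L=delta R=delta -> agree -> delta
i=4: L=bravo R=bravo -> agree -> bravo
i=5: L=foxtrot=BASE, R=delta -> take RIGHT -> delta
i=6: L=bravo R=bravo -> agree -> bravo
i=7: L=charlie R=charlie -> agree -> charlie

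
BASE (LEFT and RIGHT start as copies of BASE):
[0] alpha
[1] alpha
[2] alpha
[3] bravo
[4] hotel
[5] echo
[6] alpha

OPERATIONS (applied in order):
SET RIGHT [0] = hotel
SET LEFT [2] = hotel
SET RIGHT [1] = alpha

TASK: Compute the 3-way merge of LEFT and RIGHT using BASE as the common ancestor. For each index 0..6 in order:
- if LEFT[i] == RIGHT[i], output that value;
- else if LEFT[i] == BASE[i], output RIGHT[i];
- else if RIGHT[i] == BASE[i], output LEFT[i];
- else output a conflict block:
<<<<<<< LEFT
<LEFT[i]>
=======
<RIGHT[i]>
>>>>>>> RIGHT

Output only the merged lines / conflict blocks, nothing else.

Answer: hotel
alpha
hotel
bravo
hotel
echo
alpha

Derivation:
Final LEFT:  [alpha, alpha, hotel, bravo, hotel, echo, alpha]
Final RIGHT: [hotel, alpha, alpha, bravo, hotel, echo, alpha]
i=0: L=alpha=BASE, R=hotel -> take RIGHT -> hotel
i=1: L=alpha R=alpha -> agree -> alpha
i=2: L=hotel, R=alpha=BASE -> take LEFT -> hotel
i=3: L=bravo R=bravo -> agree -> bravo
i=4: L=hotel R=hotel -> agree -> hotel
i=5: L=echo R=echo -> agree -> echo
i=6: L=alpha R=alpha -> agree -> alpha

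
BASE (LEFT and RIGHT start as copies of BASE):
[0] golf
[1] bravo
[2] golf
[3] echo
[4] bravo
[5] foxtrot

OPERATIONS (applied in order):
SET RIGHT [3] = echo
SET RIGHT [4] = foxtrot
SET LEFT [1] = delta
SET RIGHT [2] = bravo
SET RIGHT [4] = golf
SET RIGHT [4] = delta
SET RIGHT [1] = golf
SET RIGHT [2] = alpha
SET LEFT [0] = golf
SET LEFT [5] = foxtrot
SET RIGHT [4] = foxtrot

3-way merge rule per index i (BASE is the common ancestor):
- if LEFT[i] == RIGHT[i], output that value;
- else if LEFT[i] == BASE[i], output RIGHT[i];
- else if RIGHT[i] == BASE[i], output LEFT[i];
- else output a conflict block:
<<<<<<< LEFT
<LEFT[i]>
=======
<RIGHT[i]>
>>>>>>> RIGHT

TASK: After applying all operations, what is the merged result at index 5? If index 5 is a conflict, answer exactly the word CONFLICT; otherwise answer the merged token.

Final LEFT:  [golf, delta, golf, echo, bravo, foxtrot]
Final RIGHT: [golf, golf, alpha, echo, foxtrot, foxtrot]
i=0: L=golf R=golf -> agree -> golf
i=1: BASE=bravo L=delta R=golf all differ -> CONFLICT
i=2: L=golf=BASE, R=alpha -> take RIGHT -> alpha
i=3: L=echo R=echo -> agree -> echo
i=4: L=bravo=BASE, R=foxtrot -> take RIGHT -> foxtrot
i=5: L=foxtrot R=foxtrot -> agree -> foxtrot
Index 5 -> foxtrot

Answer: foxtrot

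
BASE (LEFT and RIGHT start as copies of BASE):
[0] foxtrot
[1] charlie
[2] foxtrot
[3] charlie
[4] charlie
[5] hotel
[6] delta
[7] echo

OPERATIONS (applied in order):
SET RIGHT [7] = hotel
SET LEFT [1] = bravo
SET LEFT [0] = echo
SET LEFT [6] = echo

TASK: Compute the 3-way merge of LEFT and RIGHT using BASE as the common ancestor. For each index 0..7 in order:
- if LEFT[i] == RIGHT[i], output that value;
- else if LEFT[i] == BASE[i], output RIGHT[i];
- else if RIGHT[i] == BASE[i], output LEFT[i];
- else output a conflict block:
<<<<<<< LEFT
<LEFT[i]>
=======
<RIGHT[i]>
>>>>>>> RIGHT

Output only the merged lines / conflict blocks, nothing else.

Answer: echo
bravo
foxtrot
charlie
charlie
hotel
echo
hotel

Derivation:
Final LEFT:  [echo, bravo, foxtrot, charlie, charlie, hotel, echo, echo]
Final RIGHT: [foxtrot, charlie, foxtrot, charlie, charlie, hotel, delta, hotel]
i=0: L=echo, R=foxtrot=BASE -> take LEFT -> echo
i=1: L=bravo, R=charlie=BASE -> take LEFT -> bravo
i=2: L=foxtrot R=foxtrot -> agree -> foxtrot
i=3: L=charlie R=charlie -> agree -> charlie
i=4: L=charlie R=charlie -> agree -> charlie
i=5: L=hotel R=hotel -> agree -> hotel
i=6: L=echo, R=delta=BASE -> take LEFT -> echo
i=7: L=echo=BASE, R=hotel -> take RIGHT -> hotel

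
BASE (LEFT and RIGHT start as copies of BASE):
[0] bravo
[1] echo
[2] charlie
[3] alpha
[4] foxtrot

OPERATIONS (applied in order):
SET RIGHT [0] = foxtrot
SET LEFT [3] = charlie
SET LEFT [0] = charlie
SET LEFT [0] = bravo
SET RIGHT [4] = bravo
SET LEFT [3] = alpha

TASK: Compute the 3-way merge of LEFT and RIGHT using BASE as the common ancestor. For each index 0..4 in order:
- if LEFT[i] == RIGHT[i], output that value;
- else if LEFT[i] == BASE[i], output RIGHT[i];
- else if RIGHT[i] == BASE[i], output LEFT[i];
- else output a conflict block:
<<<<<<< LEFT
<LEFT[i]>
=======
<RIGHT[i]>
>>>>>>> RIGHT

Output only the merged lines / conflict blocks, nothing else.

Final LEFT:  [bravo, echo, charlie, alpha, foxtrot]
Final RIGHT: [foxtrot, echo, charlie, alpha, bravo]
i=0: L=bravo=BASE, R=foxtrot -> take RIGHT -> foxtrot
i=1: L=echo R=echo -> agree -> echo
i=2: L=charlie R=charlie -> agree -> charlie
i=3: L=alpha R=alpha -> agree -> alpha
i=4: L=foxtrot=BASE, R=bravo -> take RIGHT -> bravo

Answer: foxtrot
echo
charlie
alpha
bravo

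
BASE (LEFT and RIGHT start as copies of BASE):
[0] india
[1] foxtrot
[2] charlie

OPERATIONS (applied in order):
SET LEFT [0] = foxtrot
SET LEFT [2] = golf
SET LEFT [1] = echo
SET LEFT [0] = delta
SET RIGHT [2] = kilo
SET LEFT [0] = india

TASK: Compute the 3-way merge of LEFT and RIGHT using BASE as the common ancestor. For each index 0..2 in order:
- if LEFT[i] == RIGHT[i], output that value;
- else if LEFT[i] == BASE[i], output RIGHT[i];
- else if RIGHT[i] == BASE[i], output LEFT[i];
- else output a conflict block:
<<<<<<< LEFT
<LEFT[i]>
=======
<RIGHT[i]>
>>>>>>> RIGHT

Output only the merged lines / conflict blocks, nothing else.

Final LEFT:  [india, echo, golf]
Final RIGHT: [india, foxtrot, kilo]
i=0: L=india R=india -> agree -> india
i=1: L=echo, R=foxtrot=BASE -> take LEFT -> echo
i=2: BASE=charlie L=golf R=kilo all differ -> CONFLICT

Answer: india
echo
<<<<<<< LEFT
golf
=======
kilo
>>>>>>> RIGHT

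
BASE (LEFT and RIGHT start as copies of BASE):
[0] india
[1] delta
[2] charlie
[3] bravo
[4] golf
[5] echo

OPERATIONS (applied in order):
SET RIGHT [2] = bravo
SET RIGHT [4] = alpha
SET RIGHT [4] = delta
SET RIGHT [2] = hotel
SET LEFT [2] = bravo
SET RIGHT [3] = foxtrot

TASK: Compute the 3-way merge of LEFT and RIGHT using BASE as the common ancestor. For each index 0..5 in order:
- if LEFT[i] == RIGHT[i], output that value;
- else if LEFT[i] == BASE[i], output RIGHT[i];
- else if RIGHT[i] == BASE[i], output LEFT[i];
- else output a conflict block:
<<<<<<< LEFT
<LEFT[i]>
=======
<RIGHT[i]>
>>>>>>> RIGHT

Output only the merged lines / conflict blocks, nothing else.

Answer: india
delta
<<<<<<< LEFT
bravo
=======
hotel
>>>>>>> RIGHT
foxtrot
delta
echo

Derivation:
Final LEFT:  [india, delta, bravo, bravo, golf, echo]
Final RIGHT: [india, delta, hotel, foxtrot, delta, echo]
i=0: L=india R=india -> agree -> india
i=1: L=delta R=delta -> agree -> delta
i=2: BASE=charlie L=bravo R=hotel all differ -> CONFLICT
i=3: L=bravo=BASE, R=foxtrot -> take RIGHT -> foxtrot
i=4: L=golf=BASE, R=delta -> take RIGHT -> delta
i=5: L=echo R=echo -> agree -> echo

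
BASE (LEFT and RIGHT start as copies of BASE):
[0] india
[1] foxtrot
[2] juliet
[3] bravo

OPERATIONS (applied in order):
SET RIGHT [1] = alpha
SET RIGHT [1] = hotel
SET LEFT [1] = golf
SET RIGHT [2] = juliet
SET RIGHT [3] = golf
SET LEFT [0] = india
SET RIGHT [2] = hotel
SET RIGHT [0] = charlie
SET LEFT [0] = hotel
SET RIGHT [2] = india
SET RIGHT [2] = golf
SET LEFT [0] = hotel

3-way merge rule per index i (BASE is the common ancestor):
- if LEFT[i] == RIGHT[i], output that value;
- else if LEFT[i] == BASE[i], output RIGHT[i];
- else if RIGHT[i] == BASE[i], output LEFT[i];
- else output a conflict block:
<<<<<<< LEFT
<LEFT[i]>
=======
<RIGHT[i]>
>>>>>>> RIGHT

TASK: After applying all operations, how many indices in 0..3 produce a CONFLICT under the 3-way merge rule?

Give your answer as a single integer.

Answer: 2

Derivation:
Final LEFT:  [hotel, golf, juliet, bravo]
Final RIGHT: [charlie, hotel, golf, golf]
i=0: BASE=india L=hotel R=charlie all differ -> CONFLICT
i=1: BASE=foxtrot L=golf R=hotel all differ -> CONFLICT
i=2: L=juliet=BASE, R=golf -> take RIGHT -> golf
i=3: L=bravo=BASE, R=golf -> take RIGHT -> golf
Conflict count: 2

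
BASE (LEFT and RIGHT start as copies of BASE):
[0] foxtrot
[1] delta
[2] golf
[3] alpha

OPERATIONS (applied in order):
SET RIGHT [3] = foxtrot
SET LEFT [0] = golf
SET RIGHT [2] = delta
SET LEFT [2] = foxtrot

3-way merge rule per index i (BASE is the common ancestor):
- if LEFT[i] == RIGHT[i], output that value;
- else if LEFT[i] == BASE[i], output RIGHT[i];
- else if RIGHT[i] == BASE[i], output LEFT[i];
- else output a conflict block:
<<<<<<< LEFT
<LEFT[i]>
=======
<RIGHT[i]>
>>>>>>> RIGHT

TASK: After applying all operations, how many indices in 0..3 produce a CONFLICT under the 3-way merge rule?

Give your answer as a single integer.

Answer: 1

Derivation:
Final LEFT:  [golf, delta, foxtrot, alpha]
Final RIGHT: [foxtrot, delta, delta, foxtrot]
i=0: L=golf, R=foxtrot=BASE -> take LEFT -> golf
i=1: L=delta R=delta -> agree -> delta
i=2: BASE=golf L=foxtrot R=delta all differ -> CONFLICT
i=3: L=alpha=BASE, R=foxtrot -> take RIGHT -> foxtrot
Conflict count: 1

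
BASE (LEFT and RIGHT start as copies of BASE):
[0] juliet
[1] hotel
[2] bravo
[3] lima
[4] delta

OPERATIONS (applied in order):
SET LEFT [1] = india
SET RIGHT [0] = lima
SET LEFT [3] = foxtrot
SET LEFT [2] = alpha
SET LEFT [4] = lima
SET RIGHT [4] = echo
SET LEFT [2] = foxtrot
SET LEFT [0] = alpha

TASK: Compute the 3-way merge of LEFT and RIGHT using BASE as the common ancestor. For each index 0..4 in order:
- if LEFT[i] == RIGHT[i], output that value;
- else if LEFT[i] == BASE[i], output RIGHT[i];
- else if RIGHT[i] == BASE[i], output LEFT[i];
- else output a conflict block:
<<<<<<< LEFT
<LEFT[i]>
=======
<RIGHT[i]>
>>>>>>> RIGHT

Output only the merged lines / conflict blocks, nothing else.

Answer: <<<<<<< LEFT
alpha
=======
lima
>>>>>>> RIGHT
india
foxtrot
foxtrot
<<<<<<< LEFT
lima
=======
echo
>>>>>>> RIGHT

Derivation:
Final LEFT:  [alpha, india, foxtrot, foxtrot, lima]
Final RIGHT: [lima, hotel, bravo, lima, echo]
i=0: BASE=juliet L=alpha R=lima all differ -> CONFLICT
i=1: L=india, R=hotel=BASE -> take LEFT -> india
i=2: L=foxtrot, R=bravo=BASE -> take LEFT -> foxtrot
i=3: L=foxtrot, R=lima=BASE -> take LEFT -> foxtrot
i=4: BASE=delta L=lima R=echo all differ -> CONFLICT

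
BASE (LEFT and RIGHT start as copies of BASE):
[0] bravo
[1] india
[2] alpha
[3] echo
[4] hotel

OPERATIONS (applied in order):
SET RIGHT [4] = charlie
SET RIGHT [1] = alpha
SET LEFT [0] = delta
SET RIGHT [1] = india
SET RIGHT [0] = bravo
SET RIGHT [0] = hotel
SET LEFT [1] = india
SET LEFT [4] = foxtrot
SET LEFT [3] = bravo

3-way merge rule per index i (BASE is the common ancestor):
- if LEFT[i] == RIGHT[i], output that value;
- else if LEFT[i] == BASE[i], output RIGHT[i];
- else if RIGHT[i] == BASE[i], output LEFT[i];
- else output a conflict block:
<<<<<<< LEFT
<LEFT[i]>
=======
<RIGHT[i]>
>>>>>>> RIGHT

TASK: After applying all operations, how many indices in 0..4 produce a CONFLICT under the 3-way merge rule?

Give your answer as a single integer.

Final LEFT:  [delta, india, alpha, bravo, foxtrot]
Final RIGHT: [hotel, india, alpha, echo, charlie]
i=0: BASE=bravo L=delta R=hotel all differ -> CONFLICT
i=1: L=india R=india -> agree -> india
i=2: L=alpha R=alpha -> agree -> alpha
i=3: L=bravo, R=echo=BASE -> take LEFT -> bravo
i=4: BASE=hotel L=foxtrot R=charlie all differ -> CONFLICT
Conflict count: 2

Answer: 2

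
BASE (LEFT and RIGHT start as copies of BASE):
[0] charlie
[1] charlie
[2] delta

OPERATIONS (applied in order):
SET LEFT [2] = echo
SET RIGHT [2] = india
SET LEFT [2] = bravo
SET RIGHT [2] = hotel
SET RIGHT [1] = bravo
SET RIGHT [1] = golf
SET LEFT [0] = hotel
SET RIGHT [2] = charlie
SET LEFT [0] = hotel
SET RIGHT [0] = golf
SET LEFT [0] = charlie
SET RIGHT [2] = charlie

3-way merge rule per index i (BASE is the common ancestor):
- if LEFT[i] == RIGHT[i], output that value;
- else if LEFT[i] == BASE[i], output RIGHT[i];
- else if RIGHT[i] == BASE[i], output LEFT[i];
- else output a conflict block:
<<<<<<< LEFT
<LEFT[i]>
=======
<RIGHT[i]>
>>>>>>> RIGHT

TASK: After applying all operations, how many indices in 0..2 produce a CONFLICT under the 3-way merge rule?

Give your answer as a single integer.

Answer: 1

Derivation:
Final LEFT:  [charlie, charlie, bravo]
Final RIGHT: [golf, golf, charlie]
i=0: L=charlie=BASE, R=golf -> take RIGHT -> golf
i=1: L=charlie=BASE, R=golf -> take RIGHT -> golf
i=2: BASE=delta L=bravo R=charlie all differ -> CONFLICT
Conflict count: 1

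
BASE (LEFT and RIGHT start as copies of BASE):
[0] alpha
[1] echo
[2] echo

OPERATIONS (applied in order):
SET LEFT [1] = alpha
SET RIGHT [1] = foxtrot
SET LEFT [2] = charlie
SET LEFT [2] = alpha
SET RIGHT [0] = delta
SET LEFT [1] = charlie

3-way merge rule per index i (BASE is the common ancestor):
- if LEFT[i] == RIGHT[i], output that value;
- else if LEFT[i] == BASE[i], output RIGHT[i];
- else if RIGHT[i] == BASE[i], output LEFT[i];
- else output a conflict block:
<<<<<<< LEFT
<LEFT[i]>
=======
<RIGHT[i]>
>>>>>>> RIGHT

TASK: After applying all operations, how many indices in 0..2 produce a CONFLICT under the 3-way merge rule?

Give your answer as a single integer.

Final LEFT:  [alpha, charlie, alpha]
Final RIGHT: [delta, foxtrot, echo]
i=0: L=alpha=BASE, R=delta -> take RIGHT -> delta
i=1: BASE=echo L=charlie R=foxtrot all differ -> CONFLICT
i=2: L=alpha, R=echo=BASE -> take LEFT -> alpha
Conflict count: 1

Answer: 1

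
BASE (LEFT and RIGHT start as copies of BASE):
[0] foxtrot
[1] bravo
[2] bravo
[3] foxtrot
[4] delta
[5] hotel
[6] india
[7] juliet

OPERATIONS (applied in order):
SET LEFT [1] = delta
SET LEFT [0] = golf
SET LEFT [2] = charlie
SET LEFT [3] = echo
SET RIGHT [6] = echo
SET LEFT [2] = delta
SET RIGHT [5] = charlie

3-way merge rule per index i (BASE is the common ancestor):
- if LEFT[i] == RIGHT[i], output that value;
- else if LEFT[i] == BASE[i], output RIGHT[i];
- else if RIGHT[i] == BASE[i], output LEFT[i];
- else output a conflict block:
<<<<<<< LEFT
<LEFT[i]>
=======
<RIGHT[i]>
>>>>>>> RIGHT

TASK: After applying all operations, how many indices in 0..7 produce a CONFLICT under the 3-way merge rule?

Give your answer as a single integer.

Answer: 0

Derivation:
Final LEFT:  [golf, delta, delta, echo, delta, hotel, india, juliet]
Final RIGHT: [foxtrot, bravo, bravo, foxtrot, delta, charlie, echo, juliet]
i=0: L=golf, R=foxtrot=BASE -> take LEFT -> golf
i=1: L=delta, R=bravo=BASE -> take LEFT -> delta
i=2: L=delta, R=bravo=BASE -> take LEFT -> delta
i=3: L=echo, R=foxtrot=BASE -> take LEFT -> echo
i=4: L=delta R=delta -> agree -> delta
i=5: L=hotel=BASE, R=charlie -> take RIGHT -> charlie
i=6: L=india=BASE, R=echo -> take RIGHT -> echo
i=7: L=juliet R=juliet -> agree -> juliet
Conflict count: 0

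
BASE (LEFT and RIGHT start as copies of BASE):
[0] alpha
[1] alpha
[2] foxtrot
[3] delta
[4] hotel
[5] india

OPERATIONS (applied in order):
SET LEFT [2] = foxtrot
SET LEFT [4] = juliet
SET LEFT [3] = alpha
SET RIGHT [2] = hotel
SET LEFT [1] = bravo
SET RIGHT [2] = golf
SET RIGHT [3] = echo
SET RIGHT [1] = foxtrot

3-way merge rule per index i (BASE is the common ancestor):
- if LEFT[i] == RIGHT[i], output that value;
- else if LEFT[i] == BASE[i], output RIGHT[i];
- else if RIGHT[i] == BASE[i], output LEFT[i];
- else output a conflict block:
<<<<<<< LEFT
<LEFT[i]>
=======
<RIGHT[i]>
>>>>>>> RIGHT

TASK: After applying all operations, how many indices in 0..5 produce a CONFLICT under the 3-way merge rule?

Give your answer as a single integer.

Final LEFT:  [alpha, bravo, foxtrot, alpha, juliet, india]
Final RIGHT: [alpha, foxtrot, golf, echo, hotel, india]
i=0: L=alpha R=alpha -> agree -> alpha
i=1: BASE=alpha L=bravo R=foxtrot all differ -> CONFLICT
i=2: L=foxtrot=BASE, R=golf -> take RIGHT -> golf
i=3: BASE=delta L=alpha R=echo all differ -> CONFLICT
i=4: L=juliet, R=hotel=BASE -> take LEFT -> juliet
i=5: L=india R=india -> agree -> india
Conflict count: 2

Answer: 2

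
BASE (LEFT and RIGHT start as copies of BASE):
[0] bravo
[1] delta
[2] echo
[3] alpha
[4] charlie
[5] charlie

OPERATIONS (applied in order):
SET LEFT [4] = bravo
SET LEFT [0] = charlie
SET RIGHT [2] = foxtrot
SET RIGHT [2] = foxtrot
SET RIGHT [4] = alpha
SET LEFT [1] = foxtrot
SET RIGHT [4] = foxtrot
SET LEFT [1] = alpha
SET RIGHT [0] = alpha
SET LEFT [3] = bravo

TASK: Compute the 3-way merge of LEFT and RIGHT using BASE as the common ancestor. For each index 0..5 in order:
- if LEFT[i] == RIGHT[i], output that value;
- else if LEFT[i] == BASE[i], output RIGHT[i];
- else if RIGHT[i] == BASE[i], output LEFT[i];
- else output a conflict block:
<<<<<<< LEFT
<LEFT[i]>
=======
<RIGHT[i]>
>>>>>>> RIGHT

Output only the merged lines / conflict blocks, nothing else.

Final LEFT:  [charlie, alpha, echo, bravo, bravo, charlie]
Final RIGHT: [alpha, delta, foxtrot, alpha, foxtrot, charlie]
i=0: BASE=bravo L=charlie R=alpha all differ -> CONFLICT
i=1: L=alpha, R=delta=BASE -> take LEFT -> alpha
i=2: L=echo=BASE, R=foxtrot -> take RIGHT -> foxtrot
i=3: L=bravo, R=alpha=BASE -> take LEFT -> bravo
i=4: BASE=charlie L=bravo R=foxtrot all differ -> CONFLICT
i=5: L=charlie R=charlie -> agree -> charlie

Answer: <<<<<<< LEFT
charlie
=======
alpha
>>>>>>> RIGHT
alpha
foxtrot
bravo
<<<<<<< LEFT
bravo
=======
foxtrot
>>>>>>> RIGHT
charlie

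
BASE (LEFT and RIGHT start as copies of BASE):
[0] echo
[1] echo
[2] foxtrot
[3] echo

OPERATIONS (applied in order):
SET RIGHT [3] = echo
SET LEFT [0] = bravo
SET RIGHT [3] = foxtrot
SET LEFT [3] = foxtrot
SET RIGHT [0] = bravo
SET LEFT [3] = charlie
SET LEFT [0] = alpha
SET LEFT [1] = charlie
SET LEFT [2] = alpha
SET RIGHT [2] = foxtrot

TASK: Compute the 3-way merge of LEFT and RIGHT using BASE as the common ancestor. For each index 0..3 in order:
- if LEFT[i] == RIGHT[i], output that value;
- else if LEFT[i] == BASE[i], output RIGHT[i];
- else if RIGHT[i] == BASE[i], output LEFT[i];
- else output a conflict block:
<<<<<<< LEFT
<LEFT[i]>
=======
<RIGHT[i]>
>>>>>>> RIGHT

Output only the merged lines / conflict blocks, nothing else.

Answer: <<<<<<< LEFT
alpha
=======
bravo
>>>>>>> RIGHT
charlie
alpha
<<<<<<< LEFT
charlie
=======
foxtrot
>>>>>>> RIGHT

Derivation:
Final LEFT:  [alpha, charlie, alpha, charlie]
Final RIGHT: [bravo, echo, foxtrot, foxtrot]
i=0: BASE=echo L=alpha R=bravo all differ -> CONFLICT
i=1: L=charlie, R=echo=BASE -> take LEFT -> charlie
i=2: L=alpha, R=foxtrot=BASE -> take LEFT -> alpha
i=3: BASE=echo L=charlie R=foxtrot all differ -> CONFLICT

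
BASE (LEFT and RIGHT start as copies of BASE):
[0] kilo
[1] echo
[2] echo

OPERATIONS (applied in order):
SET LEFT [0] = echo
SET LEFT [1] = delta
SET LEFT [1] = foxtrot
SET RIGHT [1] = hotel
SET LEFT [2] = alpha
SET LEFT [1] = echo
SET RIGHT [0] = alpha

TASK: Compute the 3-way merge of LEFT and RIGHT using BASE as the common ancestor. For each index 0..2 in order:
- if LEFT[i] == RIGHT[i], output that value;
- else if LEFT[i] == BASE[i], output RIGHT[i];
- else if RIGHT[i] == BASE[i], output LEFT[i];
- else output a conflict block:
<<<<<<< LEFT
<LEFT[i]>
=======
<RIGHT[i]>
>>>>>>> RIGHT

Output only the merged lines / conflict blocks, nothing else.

Answer: <<<<<<< LEFT
echo
=======
alpha
>>>>>>> RIGHT
hotel
alpha

Derivation:
Final LEFT:  [echo, echo, alpha]
Final RIGHT: [alpha, hotel, echo]
i=0: BASE=kilo L=echo R=alpha all differ -> CONFLICT
i=1: L=echo=BASE, R=hotel -> take RIGHT -> hotel
i=2: L=alpha, R=echo=BASE -> take LEFT -> alpha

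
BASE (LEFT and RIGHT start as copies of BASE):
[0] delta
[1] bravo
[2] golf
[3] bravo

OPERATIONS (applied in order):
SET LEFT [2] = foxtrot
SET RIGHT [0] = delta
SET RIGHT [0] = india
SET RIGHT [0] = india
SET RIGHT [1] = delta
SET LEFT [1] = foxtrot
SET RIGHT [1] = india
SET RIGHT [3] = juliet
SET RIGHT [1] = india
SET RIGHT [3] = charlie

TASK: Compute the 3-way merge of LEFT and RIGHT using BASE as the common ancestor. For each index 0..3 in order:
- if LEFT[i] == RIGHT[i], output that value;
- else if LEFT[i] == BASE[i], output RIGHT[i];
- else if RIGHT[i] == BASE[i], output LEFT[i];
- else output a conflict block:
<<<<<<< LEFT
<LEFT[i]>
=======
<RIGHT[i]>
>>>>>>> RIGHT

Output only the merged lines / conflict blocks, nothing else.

Final LEFT:  [delta, foxtrot, foxtrot, bravo]
Final RIGHT: [india, india, golf, charlie]
i=0: L=delta=BASE, R=india -> take RIGHT -> india
i=1: BASE=bravo L=foxtrot R=india all differ -> CONFLICT
i=2: L=foxtrot, R=golf=BASE -> take LEFT -> foxtrot
i=3: L=bravo=BASE, R=charlie -> take RIGHT -> charlie

Answer: india
<<<<<<< LEFT
foxtrot
=======
india
>>>>>>> RIGHT
foxtrot
charlie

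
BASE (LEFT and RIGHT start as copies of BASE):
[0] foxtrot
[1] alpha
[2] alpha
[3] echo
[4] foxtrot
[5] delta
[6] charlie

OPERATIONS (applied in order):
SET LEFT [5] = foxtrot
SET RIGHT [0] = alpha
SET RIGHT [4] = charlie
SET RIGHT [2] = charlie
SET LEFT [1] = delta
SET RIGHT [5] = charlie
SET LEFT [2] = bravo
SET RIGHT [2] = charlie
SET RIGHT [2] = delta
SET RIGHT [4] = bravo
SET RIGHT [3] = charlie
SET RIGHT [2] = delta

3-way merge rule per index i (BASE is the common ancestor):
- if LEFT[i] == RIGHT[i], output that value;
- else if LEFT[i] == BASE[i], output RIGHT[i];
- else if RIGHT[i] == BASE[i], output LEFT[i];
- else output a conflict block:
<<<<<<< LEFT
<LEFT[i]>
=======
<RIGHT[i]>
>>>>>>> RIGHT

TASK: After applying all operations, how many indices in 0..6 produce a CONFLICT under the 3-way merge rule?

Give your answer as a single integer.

Final LEFT:  [foxtrot, delta, bravo, echo, foxtrot, foxtrot, charlie]
Final RIGHT: [alpha, alpha, delta, charlie, bravo, charlie, charlie]
i=0: L=foxtrot=BASE, R=alpha -> take RIGHT -> alpha
i=1: L=delta, R=alpha=BASE -> take LEFT -> delta
i=2: BASE=alpha L=bravo R=delta all differ -> CONFLICT
i=3: L=echo=BASE, R=charlie -> take RIGHT -> charlie
i=4: L=foxtrot=BASE, R=bravo -> take RIGHT -> bravo
i=5: BASE=delta L=foxtrot R=charlie all differ -> CONFLICT
i=6: L=charlie R=charlie -> agree -> charlie
Conflict count: 2

Answer: 2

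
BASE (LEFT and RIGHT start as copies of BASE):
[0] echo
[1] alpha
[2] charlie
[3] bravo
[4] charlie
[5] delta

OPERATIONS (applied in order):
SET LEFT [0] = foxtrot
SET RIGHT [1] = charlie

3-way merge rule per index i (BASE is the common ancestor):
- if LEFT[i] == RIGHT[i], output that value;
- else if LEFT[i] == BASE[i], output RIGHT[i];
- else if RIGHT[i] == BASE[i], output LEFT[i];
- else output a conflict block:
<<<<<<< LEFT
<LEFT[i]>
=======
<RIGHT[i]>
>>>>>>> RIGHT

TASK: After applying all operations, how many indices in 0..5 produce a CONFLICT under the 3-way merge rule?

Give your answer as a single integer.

Answer: 0

Derivation:
Final LEFT:  [foxtrot, alpha, charlie, bravo, charlie, delta]
Final RIGHT: [echo, charlie, charlie, bravo, charlie, delta]
i=0: L=foxtrot, R=echo=BASE -> take LEFT -> foxtrot
i=1: L=alpha=BASE, R=charlie -> take RIGHT -> charlie
i=2: L=charlie R=charlie -> agree -> charlie
i=3: L=bravo R=bravo -> agree -> bravo
i=4: L=charlie R=charlie -> agree -> charlie
i=5: L=delta R=delta -> agree -> delta
Conflict count: 0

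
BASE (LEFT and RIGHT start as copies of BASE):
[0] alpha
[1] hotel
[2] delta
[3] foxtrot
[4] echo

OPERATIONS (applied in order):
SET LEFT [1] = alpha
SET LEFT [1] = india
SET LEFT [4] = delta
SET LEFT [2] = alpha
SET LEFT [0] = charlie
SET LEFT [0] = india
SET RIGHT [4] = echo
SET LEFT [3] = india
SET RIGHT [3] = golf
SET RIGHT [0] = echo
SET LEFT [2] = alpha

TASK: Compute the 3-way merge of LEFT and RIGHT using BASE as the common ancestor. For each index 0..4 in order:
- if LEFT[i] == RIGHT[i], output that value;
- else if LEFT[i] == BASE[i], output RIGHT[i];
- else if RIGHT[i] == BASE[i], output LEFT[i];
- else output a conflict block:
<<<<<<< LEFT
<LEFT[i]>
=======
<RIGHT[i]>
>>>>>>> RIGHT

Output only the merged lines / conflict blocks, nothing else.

Answer: <<<<<<< LEFT
india
=======
echo
>>>>>>> RIGHT
india
alpha
<<<<<<< LEFT
india
=======
golf
>>>>>>> RIGHT
delta

Derivation:
Final LEFT:  [india, india, alpha, india, delta]
Final RIGHT: [echo, hotel, delta, golf, echo]
i=0: BASE=alpha L=india R=echo all differ -> CONFLICT
i=1: L=india, R=hotel=BASE -> take LEFT -> india
i=2: L=alpha, R=delta=BASE -> take LEFT -> alpha
i=3: BASE=foxtrot L=india R=golf all differ -> CONFLICT
i=4: L=delta, R=echo=BASE -> take LEFT -> delta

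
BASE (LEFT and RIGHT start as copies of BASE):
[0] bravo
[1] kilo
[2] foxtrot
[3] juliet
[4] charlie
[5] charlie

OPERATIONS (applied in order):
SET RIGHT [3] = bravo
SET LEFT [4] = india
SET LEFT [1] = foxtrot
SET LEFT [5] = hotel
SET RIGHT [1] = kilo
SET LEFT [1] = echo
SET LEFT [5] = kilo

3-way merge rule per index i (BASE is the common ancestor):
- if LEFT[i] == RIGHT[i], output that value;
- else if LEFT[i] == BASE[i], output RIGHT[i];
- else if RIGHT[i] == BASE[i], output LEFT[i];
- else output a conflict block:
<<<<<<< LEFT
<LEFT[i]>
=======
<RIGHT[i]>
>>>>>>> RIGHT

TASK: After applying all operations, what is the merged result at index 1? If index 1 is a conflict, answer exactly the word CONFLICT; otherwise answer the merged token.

Answer: echo

Derivation:
Final LEFT:  [bravo, echo, foxtrot, juliet, india, kilo]
Final RIGHT: [bravo, kilo, foxtrot, bravo, charlie, charlie]
i=0: L=bravo R=bravo -> agree -> bravo
i=1: L=echo, R=kilo=BASE -> take LEFT -> echo
i=2: L=foxtrot R=foxtrot -> agree -> foxtrot
i=3: L=juliet=BASE, R=bravo -> take RIGHT -> bravo
i=4: L=india, R=charlie=BASE -> take LEFT -> india
i=5: L=kilo, R=charlie=BASE -> take LEFT -> kilo
Index 1 -> echo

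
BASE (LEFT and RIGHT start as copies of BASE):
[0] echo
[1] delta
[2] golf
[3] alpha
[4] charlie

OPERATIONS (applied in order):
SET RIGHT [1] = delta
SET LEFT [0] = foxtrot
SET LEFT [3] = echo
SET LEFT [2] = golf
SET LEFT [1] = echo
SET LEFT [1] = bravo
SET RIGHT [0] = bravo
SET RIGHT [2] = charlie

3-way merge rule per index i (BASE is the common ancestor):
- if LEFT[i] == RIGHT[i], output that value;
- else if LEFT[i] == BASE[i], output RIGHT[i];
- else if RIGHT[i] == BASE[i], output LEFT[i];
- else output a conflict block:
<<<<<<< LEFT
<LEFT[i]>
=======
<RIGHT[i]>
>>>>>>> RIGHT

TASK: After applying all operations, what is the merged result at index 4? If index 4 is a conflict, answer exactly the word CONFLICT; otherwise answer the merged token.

Answer: charlie

Derivation:
Final LEFT:  [foxtrot, bravo, golf, echo, charlie]
Final RIGHT: [bravo, delta, charlie, alpha, charlie]
i=0: BASE=echo L=foxtrot R=bravo all differ -> CONFLICT
i=1: L=bravo, R=delta=BASE -> take LEFT -> bravo
i=2: L=golf=BASE, R=charlie -> take RIGHT -> charlie
i=3: L=echo, R=alpha=BASE -> take LEFT -> echo
i=4: L=charlie R=charlie -> agree -> charlie
Index 4 -> charlie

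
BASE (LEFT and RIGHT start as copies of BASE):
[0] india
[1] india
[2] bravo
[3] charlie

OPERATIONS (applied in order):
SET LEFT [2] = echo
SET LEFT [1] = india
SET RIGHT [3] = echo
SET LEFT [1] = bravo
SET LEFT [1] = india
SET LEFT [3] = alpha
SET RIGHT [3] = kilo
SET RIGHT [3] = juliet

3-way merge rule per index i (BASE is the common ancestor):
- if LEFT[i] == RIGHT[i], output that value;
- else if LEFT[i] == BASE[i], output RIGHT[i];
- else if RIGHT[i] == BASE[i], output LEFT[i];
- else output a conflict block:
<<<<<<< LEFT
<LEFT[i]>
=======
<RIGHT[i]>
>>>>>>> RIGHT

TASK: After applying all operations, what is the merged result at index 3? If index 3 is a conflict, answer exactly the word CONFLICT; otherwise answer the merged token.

Final LEFT:  [india, india, echo, alpha]
Final RIGHT: [india, india, bravo, juliet]
i=0: L=india R=india -> agree -> india
i=1: L=india R=india -> agree -> india
i=2: L=echo, R=bravo=BASE -> take LEFT -> echo
i=3: BASE=charlie L=alpha R=juliet all differ -> CONFLICT
Index 3 -> CONFLICT

Answer: CONFLICT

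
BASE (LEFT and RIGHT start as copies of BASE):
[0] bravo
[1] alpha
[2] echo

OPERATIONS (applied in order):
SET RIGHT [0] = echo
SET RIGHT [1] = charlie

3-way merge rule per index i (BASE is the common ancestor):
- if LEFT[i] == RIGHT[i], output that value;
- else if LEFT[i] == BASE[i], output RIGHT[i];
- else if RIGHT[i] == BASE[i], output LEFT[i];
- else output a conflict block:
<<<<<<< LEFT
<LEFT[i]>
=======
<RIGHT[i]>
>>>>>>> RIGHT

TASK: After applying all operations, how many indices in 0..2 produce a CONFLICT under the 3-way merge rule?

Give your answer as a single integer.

Final LEFT:  [bravo, alpha, echo]
Final RIGHT: [echo, charlie, echo]
i=0: L=bravo=BASE, R=echo -> take RIGHT -> echo
i=1: L=alpha=BASE, R=charlie -> take RIGHT -> charlie
i=2: L=echo R=echo -> agree -> echo
Conflict count: 0

Answer: 0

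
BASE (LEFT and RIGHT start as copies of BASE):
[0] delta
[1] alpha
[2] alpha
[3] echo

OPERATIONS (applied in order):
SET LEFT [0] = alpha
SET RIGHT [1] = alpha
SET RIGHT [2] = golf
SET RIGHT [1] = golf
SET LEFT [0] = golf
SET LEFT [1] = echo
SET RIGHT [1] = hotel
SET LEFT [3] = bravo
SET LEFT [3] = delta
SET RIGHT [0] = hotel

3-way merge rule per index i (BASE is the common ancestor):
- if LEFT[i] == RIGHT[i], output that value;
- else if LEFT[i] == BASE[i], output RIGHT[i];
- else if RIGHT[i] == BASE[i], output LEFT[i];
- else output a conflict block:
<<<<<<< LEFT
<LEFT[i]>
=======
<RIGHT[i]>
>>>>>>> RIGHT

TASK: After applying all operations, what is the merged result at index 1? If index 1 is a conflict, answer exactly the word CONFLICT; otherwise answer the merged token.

Final LEFT:  [golf, echo, alpha, delta]
Final RIGHT: [hotel, hotel, golf, echo]
i=0: BASE=delta L=golf R=hotel all differ -> CONFLICT
i=1: BASE=alpha L=echo R=hotel all differ -> CONFLICT
i=2: L=alpha=BASE, R=golf -> take RIGHT -> golf
i=3: L=delta, R=echo=BASE -> take LEFT -> delta
Index 1 -> CONFLICT

Answer: CONFLICT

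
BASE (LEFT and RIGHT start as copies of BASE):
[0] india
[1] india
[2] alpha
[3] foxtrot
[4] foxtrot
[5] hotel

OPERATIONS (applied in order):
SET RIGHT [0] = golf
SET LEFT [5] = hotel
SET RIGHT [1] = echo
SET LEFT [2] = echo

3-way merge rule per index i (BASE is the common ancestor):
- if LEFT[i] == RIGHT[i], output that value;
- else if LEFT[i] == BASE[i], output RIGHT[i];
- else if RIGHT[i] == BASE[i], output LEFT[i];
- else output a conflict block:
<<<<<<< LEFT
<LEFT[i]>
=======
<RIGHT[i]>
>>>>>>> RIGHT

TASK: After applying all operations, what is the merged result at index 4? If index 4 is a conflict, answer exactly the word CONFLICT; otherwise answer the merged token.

Answer: foxtrot

Derivation:
Final LEFT:  [india, india, echo, foxtrot, foxtrot, hotel]
Final RIGHT: [golf, echo, alpha, foxtrot, foxtrot, hotel]
i=0: L=india=BASE, R=golf -> take RIGHT -> golf
i=1: L=india=BASE, R=echo -> take RIGHT -> echo
i=2: L=echo, R=alpha=BASE -> take LEFT -> echo
i=3: L=foxtrot R=foxtrot -> agree -> foxtrot
i=4: L=foxtrot R=foxtrot -> agree -> foxtrot
i=5: L=hotel R=hotel -> agree -> hotel
Index 4 -> foxtrot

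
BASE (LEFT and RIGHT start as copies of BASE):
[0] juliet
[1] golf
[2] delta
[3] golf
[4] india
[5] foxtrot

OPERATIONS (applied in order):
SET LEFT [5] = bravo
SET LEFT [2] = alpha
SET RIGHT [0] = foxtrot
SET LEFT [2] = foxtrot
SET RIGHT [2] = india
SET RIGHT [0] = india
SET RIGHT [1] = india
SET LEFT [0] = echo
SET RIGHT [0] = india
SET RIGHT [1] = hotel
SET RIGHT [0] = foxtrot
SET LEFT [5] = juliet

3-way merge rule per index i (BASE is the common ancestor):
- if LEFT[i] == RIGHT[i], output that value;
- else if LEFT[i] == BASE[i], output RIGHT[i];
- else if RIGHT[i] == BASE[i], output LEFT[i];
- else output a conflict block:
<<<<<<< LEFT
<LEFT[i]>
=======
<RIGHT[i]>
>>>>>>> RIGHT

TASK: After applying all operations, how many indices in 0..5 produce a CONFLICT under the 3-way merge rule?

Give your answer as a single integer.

Answer: 2

Derivation:
Final LEFT:  [echo, golf, foxtrot, golf, india, juliet]
Final RIGHT: [foxtrot, hotel, india, golf, india, foxtrot]
i=0: BASE=juliet L=echo R=foxtrot all differ -> CONFLICT
i=1: L=golf=BASE, R=hotel -> take RIGHT -> hotel
i=2: BASE=delta L=foxtrot R=india all differ -> CONFLICT
i=3: L=golf R=golf -> agree -> golf
i=4: L=india R=india -> agree -> india
i=5: L=juliet, R=foxtrot=BASE -> take LEFT -> juliet
Conflict count: 2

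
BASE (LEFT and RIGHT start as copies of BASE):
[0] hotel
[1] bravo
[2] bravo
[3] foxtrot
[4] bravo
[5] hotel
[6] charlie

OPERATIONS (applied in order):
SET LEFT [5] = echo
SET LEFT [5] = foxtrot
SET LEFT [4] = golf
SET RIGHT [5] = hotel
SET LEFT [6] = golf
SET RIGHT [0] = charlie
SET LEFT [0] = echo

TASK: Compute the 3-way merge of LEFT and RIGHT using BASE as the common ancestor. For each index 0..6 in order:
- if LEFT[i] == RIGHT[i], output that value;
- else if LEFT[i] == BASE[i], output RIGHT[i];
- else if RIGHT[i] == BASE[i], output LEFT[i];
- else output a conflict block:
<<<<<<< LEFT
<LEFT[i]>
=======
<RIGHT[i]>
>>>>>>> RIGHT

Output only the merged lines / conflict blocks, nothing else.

Answer: <<<<<<< LEFT
echo
=======
charlie
>>>>>>> RIGHT
bravo
bravo
foxtrot
golf
foxtrot
golf

Derivation:
Final LEFT:  [echo, bravo, bravo, foxtrot, golf, foxtrot, golf]
Final RIGHT: [charlie, bravo, bravo, foxtrot, bravo, hotel, charlie]
i=0: BASE=hotel L=echo R=charlie all differ -> CONFLICT
i=1: L=bravo R=bravo -> agree -> bravo
i=2: L=bravo R=bravo -> agree -> bravo
i=3: L=foxtrot R=foxtrot -> agree -> foxtrot
i=4: L=golf, R=bravo=BASE -> take LEFT -> golf
i=5: L=foxtrot, R=hotel=BASE -> take LEFT -> foxtrot
i=6: L=golf, R=charlie=BASE -> take LEFT -> golf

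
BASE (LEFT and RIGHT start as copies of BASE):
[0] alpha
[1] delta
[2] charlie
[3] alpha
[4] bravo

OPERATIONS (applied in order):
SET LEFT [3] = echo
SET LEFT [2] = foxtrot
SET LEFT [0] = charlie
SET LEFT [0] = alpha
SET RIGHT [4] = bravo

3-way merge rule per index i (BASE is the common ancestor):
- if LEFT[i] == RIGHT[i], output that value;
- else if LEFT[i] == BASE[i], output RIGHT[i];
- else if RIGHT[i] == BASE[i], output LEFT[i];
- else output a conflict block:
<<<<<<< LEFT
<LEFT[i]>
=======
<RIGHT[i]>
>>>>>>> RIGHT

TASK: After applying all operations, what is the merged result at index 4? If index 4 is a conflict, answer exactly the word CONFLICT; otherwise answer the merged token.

Answer: bravo

Derivation:
Final LEFT:  [alpha, delta, foxtrot, echo, bravo]
Final RIGHT: [alpha, delta, charlie, alpha, bravo]
i=0: L=alpha R=alpha -> agree -> alpha
i=1: L=delta R=delta -> agree -> delta
i=2: L=foxtrot, R=charlie=BASE -> take LEFT -> foxtrot
i=3: L=echo, R=alpha=BASE -> take LEFT -> echo
i=4: L=bravo R=bravo -> agree -> bravo
Index 4 -> bravo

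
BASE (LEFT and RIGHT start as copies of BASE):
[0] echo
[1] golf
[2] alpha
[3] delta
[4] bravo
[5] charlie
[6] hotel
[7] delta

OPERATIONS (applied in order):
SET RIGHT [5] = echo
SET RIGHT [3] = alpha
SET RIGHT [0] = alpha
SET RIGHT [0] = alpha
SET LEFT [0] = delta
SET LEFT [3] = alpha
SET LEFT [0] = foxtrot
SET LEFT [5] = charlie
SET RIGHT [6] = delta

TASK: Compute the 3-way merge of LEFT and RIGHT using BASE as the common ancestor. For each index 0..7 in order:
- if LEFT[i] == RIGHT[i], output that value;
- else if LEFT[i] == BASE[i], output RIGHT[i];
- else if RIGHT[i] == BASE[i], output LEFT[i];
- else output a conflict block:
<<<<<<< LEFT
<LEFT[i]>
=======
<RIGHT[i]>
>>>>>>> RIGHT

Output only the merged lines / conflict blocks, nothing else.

Final LEFT:  [foxtrot, golf, alpha, alpha, bravo, charlie, hotel, delta]
Final RIGHT: [alpha, golf, alpha, alpha, bravo, echo, delta, delta]
i=0: BASE=echo L=foxtrot R=alpha all differ -> CONFLICT
i=1: L=golf R=golf -> agree -> golf
i=2: L=alpha R=alpha -> agree -> alpha
i=3: L=alpha R=alpha -> agree -> alpha
i=4: L=bravo R=bravo -> agree -> bravo
i=5: L=charlie=BASE, R=echo -> take RIGHT -> echo
i=6: L=hotel=BASE, R=delta -> take RIGHT -> delta
i=7: L=delta R=delta -> agree -> delta

Answer: <<<<<<< LEFT
foxtrot
=======
alpha
>>>>>>> RIGHT
golf
alpha
alpha
bravo
echo
delta
delta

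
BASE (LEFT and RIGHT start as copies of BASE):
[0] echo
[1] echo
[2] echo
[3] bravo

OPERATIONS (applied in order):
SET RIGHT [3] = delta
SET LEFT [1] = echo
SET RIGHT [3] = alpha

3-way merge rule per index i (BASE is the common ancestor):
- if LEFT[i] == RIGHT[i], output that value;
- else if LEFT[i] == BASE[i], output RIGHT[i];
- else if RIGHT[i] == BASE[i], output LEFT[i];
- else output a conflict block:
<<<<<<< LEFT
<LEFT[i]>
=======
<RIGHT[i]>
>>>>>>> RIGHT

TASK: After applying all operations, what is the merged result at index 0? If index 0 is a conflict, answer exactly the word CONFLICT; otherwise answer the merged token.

Answer: echo

Derivation:
Final LEFT:  [echo, echo, echo, bravo]
Final RIGHT: [echo, echo, echo, alpha]
i=0: L=echo R=echo -> agree -> echo
i=1: L=echo R=echo -> agree -> echo
i=2: L=echo R=echo -> agree -> echo
i=3: L=bravo=BASE, R=alpha -> take RIGHT -> alpha
Index 0 -> echo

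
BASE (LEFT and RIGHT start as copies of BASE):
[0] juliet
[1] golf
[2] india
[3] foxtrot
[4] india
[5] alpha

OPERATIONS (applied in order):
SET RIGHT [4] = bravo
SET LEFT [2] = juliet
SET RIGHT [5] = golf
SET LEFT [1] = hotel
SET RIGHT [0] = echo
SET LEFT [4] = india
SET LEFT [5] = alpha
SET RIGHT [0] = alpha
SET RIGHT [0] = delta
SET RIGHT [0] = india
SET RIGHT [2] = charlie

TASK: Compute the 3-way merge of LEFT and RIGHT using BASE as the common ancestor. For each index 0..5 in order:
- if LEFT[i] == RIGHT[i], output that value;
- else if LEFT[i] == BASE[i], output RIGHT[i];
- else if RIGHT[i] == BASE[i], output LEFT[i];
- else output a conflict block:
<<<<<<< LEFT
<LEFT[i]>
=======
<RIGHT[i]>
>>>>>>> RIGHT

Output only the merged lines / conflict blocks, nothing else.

Final LEFT:  [juliet, hotel, juliet, foxtrot, india, alpha]
Final RIGHT: [india, golf, charlie, foxtrot, bravo, golf]
i=0: L=juliet=BASE, R=india -> take RIGHT -> india
i=1: L=hotel, R=golf=BASE -> take LEFT -> hotel
i=2: BASE=india L=juliet R=charlie all differ -> CONFLICT
i=3: L=foxtrot R=foxtrot -> agree -> foxtrot
i=4: L=india=BASE, R=bravo -> take RIGHT -> bravo
i=5: L=alpha=BASE, R=golf -> take RIGHT -> golf

Answer: india
hotel
<<<<<<< LEFT
juliet
=======
charlie
>>>>>>> RIGHT
foxtrot
bravo
golf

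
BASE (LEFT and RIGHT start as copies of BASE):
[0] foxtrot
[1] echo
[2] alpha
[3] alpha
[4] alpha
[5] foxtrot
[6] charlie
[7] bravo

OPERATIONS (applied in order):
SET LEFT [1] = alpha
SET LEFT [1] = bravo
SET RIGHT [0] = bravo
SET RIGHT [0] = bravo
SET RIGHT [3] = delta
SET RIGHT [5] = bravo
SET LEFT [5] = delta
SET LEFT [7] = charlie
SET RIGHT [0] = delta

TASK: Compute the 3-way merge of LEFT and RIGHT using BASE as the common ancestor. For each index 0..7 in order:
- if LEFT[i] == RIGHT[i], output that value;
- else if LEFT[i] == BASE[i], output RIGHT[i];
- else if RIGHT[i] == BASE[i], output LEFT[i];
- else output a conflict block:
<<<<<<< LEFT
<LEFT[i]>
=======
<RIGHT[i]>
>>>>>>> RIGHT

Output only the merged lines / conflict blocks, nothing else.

Answer: delta
bravo
alpha
delta
alpha
<<<<<<< LEFT
delta
=======
bravo
>>>>>>> RIGHT
charlie
charlie

Derivation:
Final LEFT:  [foxtrot, bravo, alpha, alpha, alpha, delta, charlie, charlie]
Final RIGHT: [delta, echo, alpha, delta, alpha, bravo, charlie, bravo]
i=0: L=foxtrot=BASE, R=delta -> take RIGHT -> delta
i=1: L=bravo, R=echo=BASE -> take LEFT -> bravo
i=2: L=alpha R=alpha -> agree -> alpha
i=3: L=alpha=BASE, R=delta -> take RIGHT -> delta
i=4: L=alpha R=alpha -> agree -> alpha
i=5: BASE=foxtrot L=delta R=bravo all differ -> CONFLICT
i=6: L=charlie R=charlie -> agree -> charlie
i=7: L=charlie, R=bravo=BASE -> take LEFT -> charlie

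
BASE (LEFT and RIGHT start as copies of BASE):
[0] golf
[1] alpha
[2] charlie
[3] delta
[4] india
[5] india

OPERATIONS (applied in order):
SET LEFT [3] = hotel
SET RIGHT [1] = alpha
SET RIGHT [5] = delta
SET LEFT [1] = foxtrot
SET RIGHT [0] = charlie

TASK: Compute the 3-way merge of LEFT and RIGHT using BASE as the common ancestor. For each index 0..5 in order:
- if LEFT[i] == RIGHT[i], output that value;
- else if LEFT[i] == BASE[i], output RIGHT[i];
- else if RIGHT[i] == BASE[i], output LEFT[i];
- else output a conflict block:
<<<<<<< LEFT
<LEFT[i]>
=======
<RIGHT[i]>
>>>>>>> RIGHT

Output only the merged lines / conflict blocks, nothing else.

Answer: charlie
foxtrot
charlie
hotel
india
delta

Derivation:
Final LEFT:  [golf, foxtrot, charlie, hotel, india, india]
Final RIGHT: [charlie, alpha, charlie, delta, india, delta]
i=0: L=golf=BASE, R=charlie -> take RIGHT -> charlie
i=1: L=foxtrot, R=alpha=BASE -> take LEFT -> foxtrot
i=2: L=charlie R=charlie -> agree -> charlie
i=3: L=hotel, R=delta=BASE -> take LEFT -> hotel
i=4: L=india R=india -> agree -> india
i=5: L=india=BASE, R=delta -> take RIGHT -> delta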